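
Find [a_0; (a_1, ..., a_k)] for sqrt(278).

[16; (1, 2, 16, 2, 1, 32)]

Write x_i = (sqrt(278) + m_i)/d_i with (m_0, d_0) = (0, 1). a_0 = floor(sqrt(278)) = 16, since 16^2 = 256 <= 278 < 289 = 17^2.
Iterate m_{i+1} = d_i*a_i - m_i, d_{i+1} = (278 - m_{i+1}^2)/d_i, a_{i+1} = floor((a_0 + m_{i+1})/d_{i+1}):
  m_1 = 1*16 - 0 = 16, d_1 = (278 - 16^2)/1 = 22/1 = 22, a_1 = floor((16 + 16)/22) = 1.
  m_2 = 22*1 - 16 = 6, d_2 = (278 - 6^2)/22 = 242/22 = 11, a_2 = floor((16 + 6)/11) = 2.
  m_3 = 11*2 - 6 = 16, d_3 = (278 - 16^2)/11 = 22/11 = 2, a_3 = floor((16 + 16)/2) = 16.
  m_4 = 2*16 - 16 = 16, d_4 = (278 - 16^2)/2 = 22/2 = 11, a_4 = floor((16 + 16)/11) = 2.
  m_5 = 11*2 - 16 = 6, d_5 = (278 - 6^2)/11 = 242/11 = 22, a_5 = floor((16 + 6)/22) = 1.
  m_6 = 22*1 - 6 = 16, d_6 = (278 - 16^2)/22 = 22/22 = 1, a_6 = floor((16 + 16)/1) = 32.
  m_7 = 1*32 - 16 = 16, d_7 = (278 - 16^2)/1 = 22/1 = 22: (m_7, d_7) = (m_1, d_1) = (16, 22), so from here the quotients repeat a_1, ..., a_6; the period length is 6.
Hence the expansion of sqrt(278) is a_0 = 16 followed by the repeating block 1, 2, 16, 2, 1, 32 (period 6).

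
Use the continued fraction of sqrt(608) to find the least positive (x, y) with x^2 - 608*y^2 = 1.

(x, y) = (2737, 111)

First expand sqrt(608) as a continued fraction. With x_i = (sqrt(608) + m_i)/d_i and (m_0, d_0) = (0, 1): a_0 = floor(sqrt(608)) = 24, since 24^2 = 576 <= 608 < 625 = 25^2.
Iterate m_{i+1} = d_i*a_i - m_i, d_{i+1} = (608 - m_{i+1}^2)/d_i, a_{i+1} = floor((a_0 + m_{i+1})/d_{i+1}):
  m_1 = 1*24 - 0 = 24, d_1 = (608 - 24^2)/1 = 32/1 = 32, a_1 = floor((24 + 24)/32) = 1.
  m_2 = 32*1 - 24 = 8, d_2 = (608 - 8^2)/32 = 544/32 = 17, a_2 = floor((24 + 8)/17) = 1.
  m_3 = 17*1 - 8 = 9, d_3 = (608 - 9^2)/17 = 527/17 = 31, a_3 = floor((24 + 9)/31) = 1.
  m_4 = 31*1 - 9 = 22, d_4 = (608 - 22^2)/31 = 124/31 = 4, a_4 = floor((24 + 22)/4) = 11.
  m_5 = 4*11 - 22 = 22, d_5 = (608 - 22^2)/4 = 124/4 = 31, a_5 = floor((24 + 22)/31) = 1.
  m_6 = 31*1 - 22 = 9, d_6 = (608 - 9^2)/31 = 527/31 = 17, a_6 = floor((24 + 9)/17) = 1.
  m_7 = 17*1 - 9 = 8, d_7 = (608 - 8^2)/17 = 544/17 = 32, a_7 = floor((24 + 8)/32) = 1.
  m_8 = 32*1 - 8 = 24, d_8 = (608 - 24^2)/32 = 32/32 = 1, a_8 = floor((24 + 24)/1) = 48.
  m_9 = 1*48 - 24 = 24, d_9 = (608 - 24^2)/1 = 32/1 = 32: (m_9, d_9) = (m_1, d_1) = (24, 32), so from here the quotients repeat a_1, ..., a_8; the period length is 8.
So sqrt(608) = [24; (1, 1, 1, 11, 1, 1, 1, 48)] with period length k = 8.
k is even, so the fundamental solution of x^2 - 608y^2 = 1 is (p_{k-1}, q_{k-1}) = (p_7, q_7); compute convergents through index 7.
Convergents (p_i = a_i*p_{i-1} + p_{i-2}, q_i = a_i*q_{i-1} + q_{i-2} with p_{-2}=0, p_{-1}=1, q_{-2}=1, q_{-1}=0):
  i=0: a_0=24, p_0 = 24*1 + 0 = 24, q_0 = 24*0 + 1 = 1.
  i=1: a_1=1, p_1 = 1*24 + 1 = 25, q_1 = 1*1 + 0 = 1.
  i=2: a_2=1, p_2 = 1*25 + 24 = 49, q_2 = 1*1 + 1 = 2.
  i=3: a_3=1, p_3 = 1*49 + 25 = 74, q_3 = 1*2 + 1 = 3.
  i=4: a_4=11, p_4 = 11*74 + 49 = 863, q_4 = 11*3 + 2 = 35.
  i=5: a_5=1, p_5 = 1*863 + 74 = 937, q_5 = 1*35 + 3 = 38.
  i=6: a_6=1, p_6 = 1*937 + 863 = 1800, q_6 = 1*38 + 35 = 73.
  i=7: a_7=1, p_7 = 1*1800 + 937 = 2737, q_7 = 1*73 + 38 = 111.
Check: 2737^2 - 608*111^2 = 7491169 - 7491168 = 1, so (x, y) = (2737, 111) solves the equation, and by the theorem it is the least positive solution.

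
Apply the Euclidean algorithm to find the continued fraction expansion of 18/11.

[1; 1, 1, 1, 3]

Run the Euclidean algorithm on 18 and 11; the successive quotients are the partial quotients a_0, a_1, ... (each step inverts the fractional part left over by the previous one):
  18 = 1*11 + 7, so a_0 = 1.
  11 = 1*7 + 4, so a_1 = 1.
  7 = 1*4 + 3, so a_2 = 1.
  4 = 1*3 + 1, so a_3 = 1.
  3 = 3*1 + 0, so a_4 = 3.
The remainder reaches 0 after 5 divisions, so the expansion has 5 partial quotients, read off in order.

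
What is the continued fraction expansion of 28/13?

Run the Euclidean algorithm on 28 and 13; the successive quotients are the partial quotients a_0, a_1, ... (each step inverts the fractional part left over by the previous one):
  28 = 2*13 + 2, so a_0 = 2.
  13 = 6*2 + 1, so a_1 = 6.
  2 = 2*1 + 0, so a_2 = 2.
The remainder reaches 0 after 3 divisions, so the expansion has 3 partial quotients, read off in order.

[2; 6, 2]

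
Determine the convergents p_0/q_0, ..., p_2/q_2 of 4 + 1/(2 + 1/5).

Using the convergent recurrence p_i = a_i*p_{i-1} + p_{i-2}, q_i = a_i*q_{i-1} + q_{i-2} with p_{-2}=0, p_{-1}=1, q_{-2}=1, q_{-1}=0:
  i=0: a_0=4, p_0 = 4*1 + 0 = 4, q_0 = 4*0 + 1 = 1.
  i=1: a_1=2, p_1 = 2*4 + 1 = 9, q_1 = 2*1 + 0 = 2.
  i=2: a_2=5, p_2 = 5*9 + 4 = 49, q_2 = 5*2 + 1 = 11.

4/1, 9/2, 49/11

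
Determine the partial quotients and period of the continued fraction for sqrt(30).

[5; (2, 10)]

Write x_i = (sqrt(30) + m_i)/d_i with (m_0, d_0) = (0, 1). a_0 = floor(sqrt(30)) = 5, since 5^2 = 25 <= 30 < 36 = 6^2.
Iterate m_{i+1} = d_i*a_i - m_i, d_{i+1} = (30 - m_{i+1}^2)/d_i, a_{i+1} = floor((a_0 + m_{i+1})/d_{i+1}):
  m_1 = 1*5 - 0 = 5, d_1 = (30 - 5^2)/1 = 5/1 = 5, a_1 = floor((5 + 5)/5) = 2.
  m_2 = 5*2 - 5 = 5, d_2 = (30 - 5^2)/5 = 5/5 = 1, a_2 = floor((5 + 5)/1) = 10.
  m_3 = 1*10 - 5 = 5, d_3 = (30 - 5^2)/1 = 5/1 = 5: (m_3, d_3) = (m_1, d_1) = (5, 5), so from here the quotients repeat a_1, a_2; the period length is 2.
Hence the expansion of sqrt(30) is a_0 = 5 followed by the repeating block 2, 10 (period 2).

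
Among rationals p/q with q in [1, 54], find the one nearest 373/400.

Expand x = 373/400 as a continued fraction with the Euclidean algorithm:
  373 = 0*400 + 373, so a_0 = 0.
  400 = 1*373 + 27, so a_1 = 1.
  373 = 13*27 + 22, so a_2 = 13.
  27 = 1*22 + 5, so a_3 = 1.
  22 = 4*5 + 2, so a_4 = 4.
  5 = 2*2 + 1, so a_5 = 2.
  2 = 2*1 + 0, so a_6 = 2.
so x = [0; 1, 13, 1, 4, 2, 2].
Convergents (p_i = a_i*p_{i-1} + p_{i-2}, q_i = a_i*q_{i-1} + q_{i-2} with p_{-2}=0, p_{-1}=1, q_{-2}=1, q_{-1}=0), until the denominator exceeds 54:
  i=0: a_0=0, p_0 = 0*1 + 0 = 0, q_0 = 0*0 + 1 = 1.
  i=1: a_1=1, p_1 = 1*0 + 1 = 1, q_1 = 1*1 + 0 = 1.
  i=2: a_2=13, p_2 = 13*1 + 0 = 13, q_2 = 13*1 + 1 = 14.
  i=3: a_3=1, p_3 = 1*13 + 1 = 14, q_3 = 1*14 + 1 = 15.
  i=4: a_4=4, p_4 = 4*14 + 13 = 69, q_4 = 4*15 + 14 = 74.
q_4 = 74 > 54, so the last convergent with denominator <= 54 is p_3/q_3 = 14/15.
The closest fraction with denominator <= 54 is either p_3/q_3 or the intermediate fraction (k*p_3 + p_2)/(k*q_3 + q_2) with the largest k >= 1 whose denominator stays <= 54; these approach x as k grows, and every other convergent or intermediate fraction in range is farther away.
Largest k: floor((54 - q_2)/q_3) = floor((54 - 14)/15) = 2.
That gives (2*14 + 13)/(2*15 + 14) = 41/44.
Compare the errors: |x - 14/15| = |373*15 - 14*400|/(400*15) = 5/6000, and |x - 41/44| = |373*44 - 41*400|/(400*44) = 12/17600.
Cross-multiplying, 12*6000 = 72000 < 88000 = 5*17600, so 12/17600 is smaller: the intermediate fraction 41/44 is closer to x than 14/15.

41/44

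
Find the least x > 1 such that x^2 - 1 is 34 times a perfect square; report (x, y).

First expand sqrt(34) as a continued fraction. With x_i = (sqrt(34) + m_i)/d_i and (m_0, d_0) = (0, 1): a_0 = floor(sqrt(34)) = 5, since 5^2 = 25 <= 34 < 36 = 6^2.
Iterate m_{i+1} = d_i*a_i - m_i, d_{i+1} = (34 - m_{i+1}^2)/d_i, a_{i+1} = floor((a_0 + m_{i+1})/d_{i+1}):
  m_1 = 1*5 - 0 = 5, d_1 = (34 - 5^2)/1 = 9/1 = 9, a_1 = floor((5 + 5)/9) = 1.
  m_2 = 9*1 - 5 = 4, d_2 = (34 - 4^2)/9 = 18/9 = 2, a_2 = floor((5 + 4)/2) = 4.
  m_3 = 2*4 - 4 = 4, d_3 = (34 - 4^2)/2 = 18/2 = 9, a_3 = floor((5 + 4)/9) = 1.
  m_4 = 9*1 - 4 = 5, d_4 = (34 - 5^2)/9 = 9/9 = 1, a_4 = floor((5 + 5)/1) = 10.
  m_5 = 1*10 - 5 = 5, d_5 = (34 - 5^2)/1 = 9/1 = 9: (m_5, d_5) = (m_1, d_1) = (5, 9), so from here the quotients repeat a_1, ..., a_4; the period length is 4.
So sqrt(34) = [5; (1, 4, 1, 10)] with period length k = 4.
k is even, so the fundamental solution of x^2 - 34y^2 = 1 is (p_{k-1}, q_{k-1}) = (p_3, q_3); compute convergents through index 3.
Convergents (p_i = a_i*p_{i-1} + p_{i-2}, q_i = a_i*q_{i-1} + q_{i-2} with p_{-2}=0, p_{-1}=1, q_{-2}=1, q_{-1}=0):
  i=0: a_0=5, p_0 = 5*1 + 0 = 5, q_0 = 5*0 + 1 = 1.
  i=1: a_1=1, p_1 = 1*5 + 1 = 6, q_1 = 1*1 + 0 = 1.
  i=2: a_2=4, p_2 = 4*6 + 5 = 29, q_2 = 4*1 + 1 = 5.
  i=3: a_3=1, p_3 = 1*29 + 6 = 35, q_3 = 1*5 + 1 = 6.
Check: 35^2 - 34*6^2 = 1225 - 1224 = 1, so (x, y) = (35, 6) solves the equation, and by the theorem it is the least positive solution.

(x, y) = (35, 6)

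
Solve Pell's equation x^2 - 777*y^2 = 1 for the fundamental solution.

(x, y) = (223, 8)

First expand sqrt(777) as a continued fraction. With x_i = (sqrt(777) + m_i)/d_i and (m_0, d_0) = (0, 1): a_0 = floor(sqrt(777)) = 27, since 27^2 = 729 <= 777 < 784 = 28^2.
Iterate m_{i+1} = d_i*a_i - m_i, d_{i+1} = (777 - m_{i+1}^2)/d_i, a_{i+1} = floor((a_0 + m_{i+1})/d_{i+1}):
  m_1 = 1*27 - 0 = 27, d_1 = (777 - 27^2)/1 = 48/1 = 48, a_1 = floor((27 + 27)/48) = 1.
  m_2 = 48*1 - 27 = 21, d_2 = (777 - 21^2)/48 = 336/48 = 7, a_2 = floor((27 + 21)/7) = 6.
  m_3 = 7*6 - 21 = 21, d_3 = (777 - 21^2)/7 = 336/7 = 48, a_3 = floor((27 + 21)/48) = 1.
  m_4 = 48*1 - 21 = 27, d_4 = (777 - 27^2)/48 = 48/48 = 1, a_4 = floor((27 + 27)/1) = 54.
  m_5 = 1*54 - 27 = 27, d_5 = (777 - 27^2)/1 = 48/1 = 48: (m_5, d_5) = (m_1, d_1) = (27, 48), so from here the quotients repeat a_1, ..., a_4; the period length is 4.
So sqrt(777) = [27; (1, 6, 1, 54)] with period length k = 4.
k is even, so the fundamental solution of x^2 - 777y^2 = 1 is (p_{k-1}, q_{k-1}) = (p_3, q_3); compute convergents through index 3.
Convergents (p_i = a_i*p_{i-1} + p_{i-2}, q_i = a_i*q_{i-1} + q_{i-2} with p_{-2}=0, p_{-1}=1, q_{-2}=1, q_{-1}=0):
  i=0: a_0=27, p_0 = 27*1 + 0 = 27, q_0 = 27*0 + 1 = 1.
  i=1: a_1=1, p_1 = 1*27 + 1 = 28, q_1 = 1*1 + 0 = 1.
  i=2: a_2=6, p_2 = 6*28 + 27 = 195, q_2 = 6*1 + 1 = 7.
  i=3: a_3=1, p_3 = 1*195 + 28 = 223, q_3 = 1*7 + 1 = 8.
Check: 223^2 - 777*8^2 = 49729 - 49728 = 1, so (x, y) = (223, 8) solves the equation, and by the theorem it is the least positive solution.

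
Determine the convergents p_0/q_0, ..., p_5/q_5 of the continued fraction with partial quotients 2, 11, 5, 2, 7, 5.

2/1, 23/11, 117/56, 257/123, 1916/917, 9837/4708

Using the convergent recurrence p_i = a_i*p_{i-1} + p_{i-2}, q_i = a_i*q_{i-1} + q_{i-2} with p_{-2}=0, p_{-1}=1, q_{-2}=1, q_{-1}=0:
  i=0: a_0=2, p_0 = 2*1 + 0 = 2, q_0 = 2*0 + 1 = 1.
  i=1: a_1=11, p_1 = 11*2 + 1 = 23, q_1 = 11*1 + 0 = 11.
  i=2: a_2=5, p_2 = 5*23 + 2 = 117, q_2 = 5*11 + 1 = 56.
  i=3: a_3=2, p_3 = 2*117 + 23 = 257, q_3 = 2*56 + 11 = 123.
  i=4: a_4=7, p_4 = 7*257 + 117 = 1916, q_4 = 7*123 + 56 = 917.
  i=5: a_5=5, p_5 = 5*1916 + 257 = 9837, q_5 = 5*917 + 123 = 4708.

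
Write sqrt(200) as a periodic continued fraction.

Write x_i = (sqrt(200) + m_i)/d_i with (m_0, d_0) = (0, 1). a_0 = floor(sqrt(200)) = 14, since 14^2 = 196 <= 200 < 225 = 15^2.
Iterate m_{i+1} = d_i*a_i - m_i, d_{i+1} = (200 - m_{i+1}^2)/d_i, a_{i+1} = floor((a_0 + m_{i+1})/d_{i+1}):
  m_1 = 1*14 - 0 = 14, d_1 = (200 - 14^2)/1 = 4/1 = 4, a_1 = floor((14 + 14)/4) = 7.
  m_2 = 4*7 - 14 = 14, d_2 = (200 - 14^2)/4 = 4/4 = 1, a_2 = floor((14 + 14)/1) = 28.
  m_3 = 1*28 - 14 = 14, d_3 = (200 - 14^2)/1 = 4/1 = 4: (m_3, d_3) = (m_1, d_1) = (14, 4), so from here the quotients repeat a_1, a_2; the period length is 2.
Hence the expansion of sqrt(200) is a_0 = 14 followed by the repeating block 7, 28 (period 2).

[14; (7, 28)]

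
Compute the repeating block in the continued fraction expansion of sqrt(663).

Write x_i = (sqrt(663) + m_i)/d_i with (m_0, d_0) = (0, 1). a_0 = floor(sqrt(663)) = 25, since 25^2 = 625 <= 663 < 676 = 26^2.
Iterate m_{i+1} = d_i*a_i - m_i, d_{i+1} = (663 - m_{i+1}^2)/d_i, a_{i+1} = floor((a_0 + m_{i+1})/d_{i+1}):
  m_1 = 1*25 - 0 = 25, d_1 = (663 - 25^2)/1 = 38/1 = 38, a_1 = floor((25 + 25)/38) = 1.
  m_2 = 38*1 - 25 = 13, d_2 = (663 - 13^2)/38 = 494/38 = 13, a_2 = floor((25 + 13)/13) = 2.
  m_3 = 13*2 - 13 = 13, d_3 = (663 - 13^2)/13 = 494/13 = 38, a_3 = floor((25 + 13)/38) = 1.
  m_4 = 38*1 - 13 = 25, d_4 = (663 - 25^2)/38 = 38/38 = 1, a_4 = floor((25 + 25)/1) = 50.
  m_5 = 1*50 - 25 = 25, d_5 = (663 - 25^2)/1 = 38/1 = 38: (m_5, d_5) = (m_1, d_1) = (25, 38), so from here the quotients repeat a_1, ..., a_4; the period length is 4.
Hence the expansion of sqrt(663) is a_0 = 25 followed by the repeating block 1, 2, 1, 50 (period 4).

[25; (1, 2, 1, 50)]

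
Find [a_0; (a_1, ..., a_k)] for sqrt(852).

[29; (5, 3, 2, 4, 2, 3, 5, 58)]

Write x_i = (sqrt(852) + m_i)/d_i with (m_0, d_0) = (0, 1). a_0 = floor(sqrt(852)) = 29, since 29^2 = 841 <= 852 < 900 = 30^2.
Iterate m_{i+1} = d_i*a_i - m_i, d_{i+1} = (852 - m_{i+1}^2)/d_i, a_{i+1} = floor((a_0 + m_{i+1})/d_{i+1}):
  m_1 = 1*29 - 0 = 29, d_1 = (852 - 29^2)/1 = 11/1 = 11, a_1 = floor((29 + 29)/11) = 5.
  m_2 = 11*5 - 29 = 26, d_2 = (852 - 26^2)/11 = 176/11 = 16, a_2 = floor((29 + 26)/16) = 3.
  m_3 = 16*3 - 26 = 22, d_3 = (852 - 22^2)/16 = 368/16 = 23, a_3 = floor((29 + 22)/23) = 2.
  m_4 = 23*2 - 22 = 24, d_4 = (852 - 24^2)/23 = 276/23 = 12, a_4 = floor((29 + 24)/12) = 4.
  m_5 = 12*4 - 24 = 24, d_5 = (852 - 24^2)/12 = 276/12 = 23, a_5 = floor((29 + 24)/23) = 2.
  m_6 = 23*2 - 24 = 22, d_6 = (852 - 22^2)/23 = 368/23 = 16, a_6 = floor((29 + 22)/16) = 3.
  m_7 = 16*3 - 22 = 26, d_7 = (852 - 26^2)/16 = 176/16 = 11, a_7 = floor((29 + 26)/11) = 5.
  m_8 = 11*5 - 26 = 29, d_8 = (852 - 29^2)/11 = 11/11 = 1, a_8 = floor((29 + 29)/1) = 58.
  m_9 = 1*58 - 29 = 29, d_9 = (852 - 29^2)/1 = 11/1 = 11: (m_9, d_9) = (m_1, d_1) = (29, 11), so from here the quotients repeat a_1, ..., a_8; the period length is 8.
Hence the expansion of sqrt(852) is a_0 = 29 followed by the repeating block 5, 3, 2, 4, 2, 3, 5, 58 (period 8).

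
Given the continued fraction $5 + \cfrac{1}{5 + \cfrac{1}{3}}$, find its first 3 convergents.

Using the convergent recurrence p_i = a_i*p_{i-1} + p_{i-2}, q_i = a_i*q_{i-1} + q_{i-2} with p_{-2}=0, p_{-1}=1, q_{-2}=1, q_{-1}=0:
  i=0: a_0=5, p_0 = 5*1 + 0 = 5, q_0 = 5*0 + 1 = 1.
  i=1: a_1=5, p_1 = 5*5 + 1 = 26, q_1 = 5*1 + 0 = 5.
  i=2: a_2=3, p_2 = 3*26 + 5 = 83, q_2 = 3*5 + 1 = 16.

5/1, 26/5, 83/16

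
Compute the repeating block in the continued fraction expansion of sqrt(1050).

Write x_i = (sqrt(1050) + m_i)/d_i with (m_0, d_0) = (0, 1). a_0 = floor(sqrt(1050)) = 32, since 32^2 = 1024 <= 1050 < 1089 = 33^2.
Iterate m_{i+1} = d_i*a_i - m_i, d_{i+1} = (1050 - m_{i+1}^2)/d_i, a_{i+1} = floor((a_0 + m_{i+1})/d_{i+1}):
  m_1 = 1*32 - 0 = 32, d_1 = (1050 - 32^2)/1 = 26/1 = 26, a_1 = floor((32 + 32)/26) = 2.
  m_2 = 26*2 - 32 = 20, d_2 = (1050 - 20^2)/26 = 650/26 = 25, a_2 = floor((32 + 20)/25) = 2.
  m_3 = 25*2 - 20 = 30, d_3 = (1050 - 30^2)/25 = 150/25 = 6, a_3 = floor((32 + 30)/6) = 10.
  m_4 = 6*10 - 30 = 30, d_4 = (1050 - 30^2)/6 = 150/6 = 25, a_4 = floor((32 + 30)/25) = 2.
  m_5 = 25*2 - 30 = 20, d_5 = (1050 - 20^2)/25 = 650/25 = 26, a_5 = floor((32 + 20)/26) = 2.
  m_6 = 26*2 - 20 = 32, d_6 = (1050 - 32^2)/26 = 26/26 = 1, a_6 = floor((32 + 32)/1) = 64.
  m_7 = 1*64 - 32 = 32, d_7 = (1050 - 32^2)/1 = 26/1 = 26: (m_7, d_7) = (m_1, d_1) = (32, 26), so from here the quotients repeat a_1, ..., a_6; the period length is 6.
Hence the expansion of sqrt(1050) is a_0 = 32 followed by the repeating block 2, 2, 10, 2, 2, 64 (period 6).

[32; (2, 2, 10, 2, 2, 64)]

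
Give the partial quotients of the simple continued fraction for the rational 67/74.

[0; 1, 9, 1, 1, 3]

Run the Euclidean algorithm on 67 and 74; the successive quotients are the partial quotients a_0, a_1, ... (each step inverts the fractional part left over by the previous one):
  67 = 0*74 + 67, so a_0 = 0.
  74 = 1*67 + 7, so a_1 = 1.
  67 = 9*7 + 4, so a_2 = 9.
  7 = 1*4 + 3, so a_3 = 1.
  4 = 1*3 + 1, so a_4 = 1.
  3 = 3*1 + 0, so a_5 = 3.
The remainder reaches 0 after 6 divisions, so the expansion has 6 partial quotients, read off in order.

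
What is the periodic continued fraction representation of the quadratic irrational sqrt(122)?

Write x_i = (sqrt(122) + m_i)/d_i with (m_0, d_0) = (0, 1). a_0 = floor(sqrt(122)) = 11, since 11^2 = 121 <= 122 < 144 = 12^2.
Iterate m_{i+1} = d_i*a_i - m_i, d_{i+1} = (122 - m_{i+1}^2)/d_i, a_{i+1} = floor((a_0 + m_{i+1})/d_{i+1}):
  m_1 = 1*11 - 0 = 11, d_1 = (122 - 11^2)/1 = 1/1 = 1, a_1 = floor((11 + 11)/1) = 22.
  m_2 = 1*22 - 11 = 11, d_2 = (122 - 11^2)/1 = 1/1 = 1: (m_2, d_2) = (m_1, d_1) = (11, 1), so from here the quotient a_1 repeats; the period length is 1.
Hence the expansion of sqrt(122) is a_0 = 11 followed by the repeating block 22 (period 1).

[11; (22)]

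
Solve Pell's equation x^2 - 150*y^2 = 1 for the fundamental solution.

First expand sqrt(150) as a continued fraction. With x_i = (sqrt(150) + m_i)/d_i and (m_0, d_0) = (0, 1): a_0 = floor(sqrt(150)) = 12, since 12^2 = 144 <= 150 < 169 = 13^2.
Iterate m_{i+1} = d_i*a_i - m_i, d_{i+1} = (150 - m_{i+1}^2)/d_i, a_{i+1} = floor((a_0 + m_{i+1})/d_{i+1}):
  m_1 = 1*12 - 0 = 12, d_1 = (150 - 12^2)/1 = 6/1 = 6, a_1 = floor((12 + 12)/6) = 4.
  m_2 = 6*4 - 12 = 12, d_2 = (150 - 12^2)/6 = 6/6 = 1, a_2 = floor((12 + 12)/1) = 24.
  m_3 = 1*24 - 12 = 12, d_3 = (150 - 12^2)/1 = 6/1 = 6: (m_3, d_3) = (m_1, d_1) = (12, 6), so from here the quotients repeat a_1, a_2; the period length is 2.
So sqrt(150) = [12; (4, 24)] with period length k = 2.
k is even, so the fundamental solution of x^2 - 150y^2 = 1 is (p_{k-1}, q_{k-1}) = (p_1, q_1); compute convergents through index 1.
Convergents (p_i = a_i*p_{i-1} + p_{i-2}, q_i = a_i*q_{i-1} + q_{i-2} with p_{-2}=0, p_{-1}=1, q_{-2}=1, q_{-1}=0):
  i=0: a_0=12, p_0 = 12*1 + 0 = 12, q_0 = 12*0 + 1 = 1.
  i=1: a_1=4, p_1 = 4*12 + 1 = 49, q_1 = 4*1 + 0 = 4.
Check: 49^2 - 150*4^2 = 2401 - 2400 = 1, so (x, y) = (49, 4) solves the equation, and by the theorem it is the least positive solution.

(x, y) = (49, 4)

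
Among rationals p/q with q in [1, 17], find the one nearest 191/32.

101/17

Expand x = 191/32 as a continued fraction with the Euclidean algorithm:
  191 = 5*32 + 31, so a_0 = 5.
  32 = 1*31 + 1, so a_1 = 1.
  31 = 31*1 + 0, so a_2 = 31.
so x = [5; 1, 31].
Convergents (p_i = a_i*p_{i-1} + p_{i-2}, q_i = a_i*q_{i-1} + q_{i-2} with p_{-2}=0, p_{-1}=1, q_{-2}=1, q_{-1}=0), until the denominator exceeds 17:
  i=0: a_0=5, p_0 = 5*1 + 0 = 5, q_0 = 5*0 + 1 = 1.
  i=1: a_1=1, p_1 = 1*5 + 1 = 6, q_1 = 1*1 + 0 = 1.
  i=2: a_2=31, p_2 = 31*6 + 5 = 191, q_2 = 31*1 + 1 = 32.
q_2 = 32 > 17, so the last convergent with denominator <= 17 is p_1/q_1 = 6/1.
The closest fraction with denominator <= 17 is either p_1/q_1 or the intermediate fraction (k*p_1 + p_0)/(k*q_1 + q_0) with the largest k >= 1 whose denominator stays <= 17; these approach x as k grows, and every other convergent or intermediate fraction in range is farther away.
Largest k: floor((17 - q_0)/q_1) = floor((17 - 1)/1) = 16.
That gives (16*6 + 5)/(16*1 + 1) = 101/17.
Compare the errors: |x - 6/1| = |191*1 - 6*32|/(32*1) = 1/32, and |x - 101/17| = |191*17 - 101*32|/(32*17) = 15/544.
Cross-multiplying, 15*32 = 480 < 544 = 1*544, so 15/544 is smaller: the intermediate fraction 101/17 is closer to x than 6/1.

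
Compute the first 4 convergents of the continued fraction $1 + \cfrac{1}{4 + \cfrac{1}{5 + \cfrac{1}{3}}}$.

Using the convergent recurrence p_i = a_i*p_{i-1} + p_{i-2}, q_i = a_i*q_{i-1} + q_{i-2} with p_{-2}=0, p_{-1}=1, q_{-2}=1, q_{-1}=0:
  i=0: a_0=1, p_0 = 1*1 + 0 = 1, q_0 = 1*0 + 1 = 1.
  i=1: a_1=4, p_1 = 4*1 + 1 = 5, q_1 = 4*1 + 0 = 4.
  i=2: a_2=5, p_2 = 5*5 + 1 = 26, q_2 = 5*4 + 1 = 21.
  i=3: a_3=3, p_3 = 3*26 + 5 = 83, q_3 = 3*21 + 4 = 67.

1/1, 5/4, 26/21, 83/67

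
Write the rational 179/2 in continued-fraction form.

Run the Euclidean algorithm on 179 and 2; the successive quotients are the partial quotients a_0, a_1, ... (each step inverts the fractional part left over by the previous one):
  179 = 89*2 + 1, so a_0 = 89.
  2 = 2*1 + 0, so a_1 = 2.
The remainder reaches 0 after 2 divisions, so the expansion has 2 partial quotients, read off in order.

[89; 2]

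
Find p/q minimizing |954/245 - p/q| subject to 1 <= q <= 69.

257/66

Expand x = 954/245 as a continued fraction with the Euclidean algorithm:
  954 = 3*245 + 219, so a_0 = 3.
  245 = 1*219 + 26, so a_1 = 1.
  219 = 8*26 + 11, so a_2 = 8.
  26 = 2*11 + 4, so a_3 = 2.
  11 = 2*4 + 3, so a_4 = 2.
  4 = 1*3 + 1, so a_5 = 1.
  3 = 3*1 + 0, so a_6 = 3.
so x = [3; 1, 8, 2, 2, 1, 3].
Convergents (p_i = a_i*p_{i-1} + p_{i-2}, q_i = a_i*q_{i-1} + q_{i-2} with p_{-2}=0, p_{-1}=1, q_{-2}=1, q_{-1}=0), until the denominator exceeds 69:
  i=0: a_0=3, p_0 = 3*1 + 0 = 3, q_0 = 3*0 + 1 = 1.
  i=1: a_1=1, p_1 = 1*3 + 1 = 4, q_1 = 1*1 + 0 = 1.
  i=2: a_2=8, p_2 = 8*4 + 3 = 35, q_2 = 8*1 + 1 = 9.
  i=3: a_3=2, p_3 = 2*35 + 4 = 74, q_3 = 2*9 + 1 = 19.
  i=4: a_4=2, p_4 = 2*74 + 35 = 183, q_4 = 2*19 + 9 = 47.
  i=5: a_5=1, p_5 = 1*183 + 74 = 257, q_5 = 1*47 + 19 = 66.
  i=6: a_6=3, p_6 = 3*257 + 183 = 954, q_6 = 3*66 + 47 = 245.
q_6 = 245 > 69, so the last convergent with denominator <= 69 is p_5/q_5 = 257/66.
The closest fraction with denominator <= 69 is either p_5/q_5 or the intermediate fraction (k*p_5 + p_4)/(k*q_5 + q_4) with the largest k >= 1 whose denominator stays <= 69; these approach x as k grows, and every other convergent or intermediate fraction in range is farther away.
Largest k: floor((69 - q_4)/q_5) = floor((69 - 47)/66) = 0.
Since k = 0, no intermediate fraction beyond p_5/q_5 has denominator <= 69, so the convergent 257/66 is the closest (its error is |954*66 - 257*245|/(245*66) = 1/16170).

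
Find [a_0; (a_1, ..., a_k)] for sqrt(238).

Write x_i = (sqrt(238) + m_i)/d_i with (m_0, d_0) = (0, 1). a_0 = floor(sqrt(238)) = 15, since 15^2 = 225 <= 238 < 256 = 16^2.
Iterate m_{i+1} = d_i*a_i - m_i, d_{i+1} = (238 - m_{i+1}^2)/d_i, a_{i+1} = floor((a_0 + m_{i+1})/d_{i+1}):
  m_1 = 1*15 - 0 = 15, d_1 = (238 - 15^2)/1 = 13/1 = 13, a_1 = floor((15 + 15)/13) = 2.
  m_2 = 13*2 - 15 = 11, d_2 = (238 - 11^2)/13 = 117/13 = 9, a_2 = floor((15 + 11)/9) = 2.
  m_3 = 9*2 - 11 = 7, d_3 = (238 - 7^2)/9 = 189/9 = 21, a_3 = floor((15 + 7)/21) = 1.
  m_4 = 21*1 - 7 = 14, d_4 = (238 - 14^2)/21 = 42/21 = 2, a_4 = floor((15 + 14)/2) = 14.
  m_5 = 2*14 - 14 = 14, d_5 = (238 - 14^2)/2 = 42/2 = 21, a_5 = floor((15 + 14)/21) = 1.
  m_6 = 21*1 - 14 = 7, d_6 = (238 - 7^2)/21 = 189/21 = 9, a_6 = floor((15 + 7)/9) = 2.
  m_7 = 9*2 - 7 = 11, d_7 = (238 - 11^2)/9 = 117/9 = 13, a_7 = floor((15 + 11)/13) = 2.
  m_8 = 13*2 - 11 = 15, d_8 = (238 - 15^2)/13 = 13/13 = 1, a_8 = floor((15 + 15)/1) = 30.
  m_9 = 1*30 - 15 = 15, d_9 = (238 - 15^2)/1 = 13/1 = 13: (m_9, d_9) = (m_1, d_1) = (15, 13), so from here the quotients repeat a_1, ..., a_8; the period length is 8.
Hence the expansion of sqrt(238) is a_0 = 15 followed by the repeating block 2, 2, 1, 14, 1, 2, 2, 30 (period 8).

[15; (2, 2, 1, 14, 1, 2, 2, 30)]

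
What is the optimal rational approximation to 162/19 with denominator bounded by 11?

94/11

Expand x = 162/19 as a continued fraction with the Euclidean algorithm:
  162 = 8*19 + 10, so a_0 = 8.
  19 = 1*10 + 9, so a_1 = 1.
  10 = 1*9 + 1, so a_2 = 1.
  9 = 9*1 + 0, so a_3 = 9.
so x = [8; 1, 1, 9].
Convergents (p_i = a_i*p_{i-1} + p_{i-2}, q_i = a_i*q_{i-1} + q_{i-2} with p_{-2}=0, p_{-1}=1, q_{-2}=1, q_{-1}=0), until the denominator exceeds 11:
  i=0: a_0=8, p_0 = 8*1 + 0 = 8, q_0 = 8*0 + 1 = 1.
  i=1: a_1=1, p_1 = 1*8 + 1 = 9, q_1 = 1*1 + 0 = 1.
  i=2: a_2=1, p_2 = 1*9 + 8 = 17, q_2 = 1*1 + 1 = 2.
  i=3: a_3=9, p_3 = 9*17 + 9 = 162, q_3 = 9*2 + 1 = 19.
q_3 = 19 > 11, so the last convergent with denominator <= 11 is p_2/q_2 = 17/2.
The closest fraction with denominator <= 11 is either p_2/q_2 or the intermediate fraction (k*p_2 + p_1)/(k*q_2 + q_1) with the largest k >= 1 whose denominator stays <= 11; these approach x as k grows, and every other convergent or intermediate fraction in range is farther away.
Largest k: floor((11 - q_1)/q_2) = floor((11 - 1)/2) = 5.
That gives (5*17 + 9)/(5*2 + 1) = 94/11.
Compare the errors: |x - 17/2| = |162*2 - 17*19|/(19*2) = 1/38, and |x - 94/11| = |162*11 - 94*19|/(19*11) = 4/209.
Cross-multiplying, 4*38 = 152 < 209 = 1*209, so 4/209 is smaller: the intermediate fraction 94/11 is closer to x than 17/2.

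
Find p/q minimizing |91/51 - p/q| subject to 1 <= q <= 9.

Expand x = 91/51 as a continued fraction with the Euclidean algorithm:
  91 = 1*51 + 40, so a_0 = 1.
  51 = 1*40 + 11, so a_1 = 1.
  40 = 3*11 + 7, so a_2 = 3.
  11 = 1*7 + 4, so a_3 = 1.
  7 = 1*4 + 3, so a_4 = 1.
  4 = 1*3 + 1, so a_5 = 1.
  3 = 3*1 + 0, so a_6 = 3.
so x = [1; 1, 3, 1, 1, 1, 3].
Convergents (p_i = a_i*p_{i-1} + p_{i-2}, q_i = a_i*q_{i-1} + q_{i-2} with p_{-2}=0, p_{-1}=1, q_{-2}=1, q_{-1}=0), until the denominator exceeds 9:
  i=0: a_0=1, p_0 = 1*1 + 0 = 1, q_0 = 1*0 + 1 = 1.
  i=1: a_1=1, p_1 = 1*1 + 1 = 2, q_1 = 1*1 + 0 = 1.
  i=2: a_2=3, p_2 = 3*2 + 1 = 7, q_2 = 3*1 + 1 = 4.
  i=3: a_3=1, p_3 = 1*7 + 2 = 9, q_3 = 1*4 + 1 = 5.
  i=4: a_4=1, p_4 = 1*9 + 7 = 16, q_4 = 1*5 + 4 = 9.
  i=5: a_5=1, p_5 = 1*16 + 9 = 25, q_5 = 1*9 + 5 = 14.
q_5 = 14 > 9, so the last convergent with denominator <= 9 is p_4/q_4 = 16/9.
The closest fraction with denominator <= 9 is either p_4/q_4 or the intermediate fraction (k*p_4 + p_3)/(k*q_4 + q_3) with the largest k >= 1 whose denominator stays <= 9; these approach x as k grows, and every other convergent or intermediate fraction in range is farther away.
Largest k: floor((9 - q_3)/q_4) = floor((9 - 5)/9) = 0.
Since k = 0, no intermediate fraction beyond p_4/q_4 has denominator <= 9, so the convergent 16/9 is the closest (its error is |91*9 - 16*51|/(51*9) = 3/459).

16/9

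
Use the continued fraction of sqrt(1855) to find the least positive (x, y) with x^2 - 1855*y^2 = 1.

First expand sqrt(1855) as a continued fraction. With x_i = (sqrt(1855) + m_i)/d_i and (m_0, d_0) = (0, 1): a_0 = floor(sqrt(1855)) = 43, since 43^2 = 1849 <= 1855 < 1936 = 44^2.
Iterate m_{i+1} = d_i*a_i - m_i, d_{i+1} = (1855 - m_{i+1}^2)/d_i, a_{i+1} = floor((a_0 + m_{i+1})/d_{i+1}):
  m_1 = 1*43 - 0 = 43, d_1 = (1855 - 43^2)/1 = 6/1 = 6, a_1 = floor((43 + 43)/6) = 14.
  m_2 = 6*14 - 43 = 41, d_2 = (1855 - 41^2)/6 = 174/6 = 29, a_2 = floor((43 + 41)/29) = 2.
  m_3 = 29*2 - 41 = 17, d_3 = (1855 - 17^2)/29 = 1566/29 = 54, a_3 = floor((43 + 17)/54) = 1.
  m_4 = 54*1 - 17 = 37, d_4 = (1855 - 37^2)/54 = 486/54 = 9, a_4 = floor((43 + 37)/9) = 8.
  m_5 = 9*8 - 37 = 35, d_5 = (1855 - 35^2)/9 = 630/9 = 70, a_5 = floor((43 + 35)/70) = 1.
  m_6 = 70*1 - 35 = 35, d_6 = (1855 - 35^2)/70 = 630/70 = 9, a_6 = floor((43 + 35)/9) = 8.
  m_7 = 9*8 - 35 = 37, d_7 = (1855 - 37^2)/9 = 486/9 = 54, a_7 = floor((43 + 37)/54) = 1.
  m_8 = 54*1 - 37 = 17, d_8 = (1855 - 17^2)/54 = 1566/54 = 29, a_8 = floor((43 + 17)/29) = 2.
  m_9 = 29*2 - 17 = 41, d_9 = (1855 - 41^2)/29 = 174/29 = 6, a_9 = floor((43 + 41)/6) = 14.
  m_10 = 6*14 - 41 = 43, d_10 = (1855 - 43^2)/6 = 6/6 = 1, a_10 = floor((43 + 43)/1) = 86.
  m_11 = 1*86 - 43 = 43, d_11 = (1855 - 43^2)/1 = 6/1 = 6: (m_11, d_11) = (m_1, d_1) = (43, 6), so from here the quotients repeat a_1, ..., a_10; the period length is 10.
So sqrt(1855) = [43; (14, 2, 1, 8, 1, 8, 1, 2, 14, 86)] with period length k = 10.
k is even, so the fundamental solution of x^2 - 1855y^2 = 1 is (p_{k-1}, q_{k-1}) = (p_9, q_9); compute convergents through index 9.
Convergents (p_i = a_i*p_{i-1} + p_{i-2}, q_i = a_i*q_{i-1} + q_{i-2} with p_{-2}=0, p_{-1}=1, q_{-2}=1, q_{-1}=0):
  i=0: a_0=43, p_0 = 43*1 + 0 = 43, q_0 = 43*0 + 1 = 1.
  i=1: a_1=14, p_1 = 14*43 + 1 = 603, q_1 = 14*1 + 0 = 14.
  i=2: a_2=2, p_2 = 2*603 + 43 = 1249, q_2 = 2*14 + 1 = 29.
  i=3: a_3=1, p_3 = 1*1249 + 603 = 1852, q_3 = 1*29 + 14 = 43.
  i=4: a_4=8, p_4 = 8*1852 + 1249 = 16065, q_4 = 8*43 + 29 = 373.
  i=5: a_5=1, p_5 = 1*16065 + 1852 = 17917, q_5 = 1*373 + 43 = 416.
  i=6: a_6=8, p_6 = 8*17917 + 16065 = 159401, q_6 = 8*416 + 373 = 3701.
  i=7: a_7=1, p_7 = 1*159401 + 17917 = 177318, q_7 = 1*3701 + 416 = 4117.
  i=8: a_8=2, p_8 = 2*177318 + 159401 = 514037, q_8 = 2*4117 + 3701 = 11935.
  i=9: a_9=14, p_9 = 14*514037 + 177318 = 7373836, q_9 = 14*11935 + 4117 = 171207.
Check: 7373836^2 - 1855*171207^2 = 54373457354896 - 54373457354895 = 1, so (x, y) = (7373836, 171207) solves the equation, and by the theorem it is the least positive solution.

(x, y) = (7373836, 171207)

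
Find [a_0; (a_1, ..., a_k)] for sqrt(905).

[30; (12, 60)]

Write x_i = (sqrt(905) + m_i)/d_i with (m_0, d_0) = (0, 1). a_0 = floor(sqrt(905)) = 30, since 30^2 = 900 <= 905 < 961 = 31^2.
Iterate m_{i+1} = d_i*a_i - m_i, d_{i+1} = (905 - m_{i+1}^2)/d_i, a_{i+1} = floor((a_0 + m_{i+1})/d_{i+1}):
  m_1 = 1*30 - 0 = 30, d_1 = (905 - 30^2)/1 = 5/1 = 5, a_1 = floor((30 + 30)/5) = 12.
  m_2 = 5*12 - 30 = 30, d_2 = (905 - 30^2)/5 = 5/5 = 1, a_2 = floor((30 + 30)/1) = 60.
  m_3 = 1*60 - 30 = 30, d_3 = (905 - 30^2)/1 = 5/1 = 5: (m_3, d_3) = (m_1, d_1) = (30, 5), so from here the quotients repeat a_1, a_2; the period length is 2.
Hence the expansion of sqrt(905) is a_0 = 30 followed by the repeating block 12, 60 (period 2).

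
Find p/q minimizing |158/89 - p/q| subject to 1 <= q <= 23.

Expand x = 158/89 as a continued fraction with the Euclidean algorithm:
  158 = 1*89 + 69, so a_0 = 1.
  89 = 1*69 + 20, so a_1 = 1.
  69 = 3*20 + 9, so a_2 = 3.
  20 = 2*9 + 2, so a_3 = 2.
  9 = 4*2 + 1, so a_4 = 4.
  2 = 2*1 + 0, so a_5 = 2.
so x = [1; 1, 3, 2, 4, 2].
Convergents (p_i = a_i*p_{i-1} + p_{i-2}, q_i = a_i*q_{i-1} + q_{i-2} with p_{-2}=0, p_{-1}=1, q_{-2}=1, q_{-1}=0), until the denominator exceeds 23:
  i=0: a_0=1, p_0 = 1*1 + 0 = 1, q_0 = 1*0 + 1 = 1.
  i=1: a_1=1, p_1 = 1*1 + 1 = 2, q_1 = 1*1 + 0 = 1.
  i=2: a_2=3, p_2 = 3*2 + 1 = 7, q_2 = 3*1 + 1 = 4.
  i=3: a_3=2, p_3 = 2*7 + 2 = 16, q_3 = 2*4 + 1 = 9.
  i=4: a_4=4, p_4 = 4*16 + 7 = 71, q_4 = 4*9 + 4 = 40.
q_4 = 40 > 23, so the last convergent with denominator <= 23 is p_3/q_3 = 16/9.
The closest fraction with denominator <= 23 is either p_3/q_3 or the intermediate fraction (k*p_3 + p_2)/(k*q_3 + q_2) with the largest k >= 1 whose denominator stays <= 23; these approach x as k grows, and every other convergent or intermediate fraction in range is farther away.
Largest k: floor((23 - q_2)/q_3) = floor((23 - 4)/9) = 2.
That gives (2*16 + 7)/(2*9 + 4) = 39/22.
Compare the errors: |x - 16/9| = |158*9 - 16*89|/(89*9) = 2/801, and |x - 39/22| = |158*22 - 39*89|/(89*22) = 5/1958.
Cross-multiplying, 2*1958 = 3916 < 4005 = 5*801, so 2/801 is smaller: the convergent 16/9 is closer to x than 39/22.

16/9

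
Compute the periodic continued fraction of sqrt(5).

Write x_i = (sqrt(5) + m_i)/d_i with (m_0, d_0) = (0, 1). a_0 = floor(sqrt(5)) = 2, since 2^2 = 4 <= 5 < 9 = 3^2.
Iterate m_{i+1} = d_i*a_i - m_i, d_{i+1} = (5 - m_{i+1}^2)/d_i, a_{i+1} = floor((a_0 + m_{i+1})/d_{i+1}):
  m_1 = 1*2 - 0 = 2, d_1 = (5 - 2^2)/1 = 1/1 = 1, a_1 = floor((2 + 2)/1) = 4.
  m_2 = 1*4 - 2 = 2, d_2 = (5 - 2^2)/1 = 1/1 = 1: (m_2, d_2) = (m_1, d_1) = (2, 1), so from here the quotient a_1 repeats; the period length is 1.
Hence the expansion of sqrt(5) is a_0 = 2 followed by the repeating block 4 (period 1).

[2; (4)]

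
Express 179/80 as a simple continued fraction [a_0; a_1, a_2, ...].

Run the Euclidean algorithm on 179 and 80; the successive quotients are the partial quotients a_0, a_1, ... (each step inverts the fractional part left over by the previous one):
  179 = 2*80 + 19, so a_0 = 2.
  80 = 4*19 + 4, so a_1 = 4.
  19 = 4*4 + 3, so a_2 = 4.
  4 = 1*3 + 1, so a_3 = 1.
  3 = 3*1 + 0, so a_4 = 3.
The remainder reaches 0 after 5 divisions, so the expansion has 5 partial quotients, read off in order.

[2; 4, 4, 1, 3]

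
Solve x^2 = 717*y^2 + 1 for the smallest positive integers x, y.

(x, y) = (6998399, 261360)

First expand sqrt(717) as a continued fraction. With x_i = (sqrt(717) + m_i)/d_i and (m_0, d_0) = (0, 1): a_0 = floor(sqrt(717)) = 26, since 26^2 = 676 <= 717 < 729 = 27^2.
Iterate m_{i+1} = d_i*a_i - m_i, d_{i+1} = (717 - m_{i+1}^2)/d_i, a_{i+1} = floor((a_0 + m_{i+1})/d_{i+1}):
  m_1 = 1*26 - 0 = 26, d_1 = (717 - 26^2)/1 = 41/1 = 41, a_1 = floor((26 + 26)/41) = 1.
  m_2 = 41*1 - 26 = 15, d_2 = (717 - 15^2)/41 = 492/41 = 12, a_2 = floor((26 + 15)/12) = 3.
  m_3 = 12*3 - 15 = 21, d_3 = (717 - 21^2)/12 = 276/12 = 23, a_3 = floor((26 + 21)/23) = 2.
  m_4 = 23*2 - 21 = 25, d_4 = (717 - 25^2)/23 = 92/23 = 4, a_4 = floor((26 + 25)/4) = 12.
  m_5 = 4*12 - 25 = 23, d_5 = (717 - 23^2)/4 = 188/4 = 47, a_5 = floor((26 + 23)/47) = 1.
  m_6 = 47*1 - 23 = 24, d_6 = (717 - 24^2)/47 = 141/47 = 3, a_6 = floor((26 + 24)/3) = 16.
  m_7 = 3*16 - 24 = 24, d_7 = (717 - 24^2)/3 = 141/3 = 47, a_7 = floor((26 + 24)/47) = 1.
  m_8 = 47*1 - 24 = 23, d_8 = (717 - 23^2)/47 = 188/47 = 4, a_8 = floor((26 + 23)/4) = 12.
  m_9 = 4*12 - 23 = 25, d_9 = (717 - 25^2)/4 = 92/4 = 23, a_9 = floor((26 + 25)/23) = 2.
  m_10 = 23*2 - 25 = 21, d_10 = (717 - 21^2)/23 = 276/23 = 12, a_10 = floor((26 + 21)/12) = 3.
  m_11 = 12*3 - 21 = 15, d_11 = (717 - 15^2)/12 = 492/12 = 41, a_11 = floor((26 + 15)/41) = 1.
  m_12 = 41*1 - 15 = 26, d_12 = (717 - 26^2)/41 = 41/41 = 1, a_12 = floor((26 + 26)/1) = 52.
  m_13 = 1*52 - 26 = 26, d_13 = (717 - 26^2)/1 = 41/1 = 41: (m_13, d_13) = (m_1, d_1) = (26, 41), so from here the quotients repeat a_1, ..., a_12; the period length is 12.
So sqrt(717) = [26; (1, 3, 2, 12, 1, 16, 1, 12, 2, 3, 1, 52)] with period length k = 12.
k is even, so the fundamental solution of x^2 - 717y^2 = 1 is (p_{k-1}, q_{k-1}) = (p_11, q_11); compute convergents through index 11.
Convergents (p_i = a_i*p_{i-1} + p_{i-2}, q_i = a_i*q_{i-1} + q_{i-2} with p_{-2}=0, p_{-1}=1, q_{-2}=1, q_{-1}=0):
  i=0: a_0=26, p_0 = 26*1 + 0 = 26, q_0 = 26*0 + 1 = 1.
  i=1: a_1=1, p_1 = 1*26 + 1 = 27, q_1 = 1*1 + 0 = 1.
  i=2: a_2=3, p_2 = 3*27 + 26 = 107, q_2 = 3*1 + 1 = 4.
  i=3: a_3=2, p_3 = 2*107 + 27 = 241, q_3 = 2*4 + 1 = 9.
  i=4: a_4=12, p_4 = 12*241 + 107 = 2999, q_4 = 12*9 + 4 = 112.
  i=5: a_5=1, p_5 = 1*2999 + 241 = 3240, q_5 = 1*112 + 9 = 121.
  i=6: a_6=16, p_6 = 16*3240 + 2999 = 54839, q_6 = 16*121 + 112 = 2048.
  i=7: a_7=1, p_7 = 1*54839 + 3240 = 58079, q_7 = 1*2048 + 121 = 2169.
  i=8: a_8=12, p_8 = 12*58079 + 54839 = 751787, q_8 = 12*2169 + 2048 = 28076.
  i=9: a_9=2, p_9 = 2*751787 + 58079 = 1561653, q_9 = 2*28076 + 2169 = 58321.
  i=10: a_10=3, p_10 = 3*1561653 + 751787 = 5436746, q_10 = 3*58321 + 28076 = 203039.
  i=11: a_11=1, p_11 = 1*5436746 + 1561653 = 6998399, q_11 = 1*203039 + 58321 = 261360.
Check: 6998399^2 - 717*261360^2 = 48977588563201 - 48977588563200 = 1, so (x, y) = (6998399, 261360) solves the equation, and by the theorem it is the least positive solution.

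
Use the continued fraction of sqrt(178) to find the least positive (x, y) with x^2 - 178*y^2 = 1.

First expand sqrt(178) as a continued fraction. With x_i = (sqrt(178) + m_i)/d_i and (m_0, d_0) = (0, 1): a_0 = floor(sqrt(178)) = 13, since 13^2 = 169 <= 178 < 196 = 14^2.
Iterate m_{i+1} = d_i*a_i - m_i, d_{i+1} = (178 - m_{i+1}^2)/d_i, a_{i+1} = floor((a_0 + m_{i+1})/d_{i+1}):
  m_1 = 1*13 - 0 = 13, d_1 = (178 - 13^2)/1 = 9/1 = 9, a_1 = floor((13 + 13)/9) = 2.
  m_2 = 9*2 - 13 = 5, d_2 = (178 - 5^2)/9 = 153/9 = 17, a_2 = floor((13 + 5)/17) = 1.
  m_3 = 17*1 - 5 = 12, d_3 = (178 - 12^2)/17 = 34/17 = 2, a_3 = floor((13 + 12)/2) = 12.
  m_4 = 2*12 - 12 = 12, d_4 = (178 - 12^2)/2 = 34/2 = 17, a_4 = floor((13 + 12)/17) = 1.
  m_5 = 17*1 - 12 = 5, d_5 = (178 - 5^2)/17 = 153/17 = 9, a_5 = floor((13 + 5)/9) = 2.
  m_6 = 9*2 - 5 = 13, d_6 = (178 - 13^2)/9 = 9/9 = 1, a_6 = floor((13 + 13)/1) = 26.
  m_7 = 1*26 - 13 = 13, d_7 = (178 - 13^2)/1 = 9/1 = 9: (m_7, d_7) = (m_1, d_1) = (13, 9), so from here the quotients repeat a_1, ..., a_6; the period length is 6.
So sqrt(178) = [13; (2, 1, 12, 1, 2, 26)] with period length k = 6.
k is even, so the fundamental solution of x^2 - 178y^2 = 1 is (p_{k-1}, q_{k-1}) = (p_5, q_5); compute convergents through index 5.
Convergents (p_i = a_i*p_{i-1} + p_{i-2}, q_i = a_i*q_{i-1} + q_{i-2} with p_{-2}=0, p_{-1}=1, q_{-2}=1, q_{-1}=0):
  i=0: a_0=13, p_0 = 13*1 + 0 = 13, q_0 = 13*0 + 1 = 1.
  i=1: a_1=2, p_1 = 2*13 + 1 = 27, q_1 = 2*1 + 0 = 2.
  i=2: a_2=1, p_2 = 1*27 + 13 = 40, q_2 = 1*2 + 1 = 3.
  i=3: a_3=12, p_3 = 12*40 + 27 = 507, q_3 = 12*3 + 2 = 38.
  i=4: a_4=1, p_4 = 1*507 + 40 = 547, q_4 = 1*38 + 3 = 41.
  i=5: a_5=2, p_5 = 2*547 + 507 = 1601, q_5 = 2*41 + 38 = 120.
Check: 1601^2 - 178*120^2 = 2563201 - 2563200 = 1, so (x, y) = (1601, 120) solves the equation, and by the theorem it is the least positive solution.

(x, y) = (1601, 120)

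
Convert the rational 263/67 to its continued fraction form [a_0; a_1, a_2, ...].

[3; 1, 12, 2, 2]

Run the Euclidean algorithm on 263 and 67; the successive quotients are the partial quotients a_0, a_1, ... (each step inverts the fractional part left over by the previous one):
  263 = 3*67 + 62, so a_0 = 3.
  67 = 1*62 + 5, so a_1 = 1.
  62 = 12*5 + 2, so a_2 = 12.
  5 = 2*2 + 1, so a_3 = 2.
  2 = 2*1 + 0, so a_4 = 2.
The remainder reaches 0 after 5 divisions, so the expansion has 5 partial quotients, read off in order.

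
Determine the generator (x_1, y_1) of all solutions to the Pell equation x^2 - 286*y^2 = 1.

(x, y) = (561835, 33222)

First expand sqrt(286) as a continued fraction. With x_i = (sqrt(286) + m_i)/d_i and (m_0, d_0) = (0, 1): a_0 = floor(sqrt(286)) = 16, since 16^2 = 256 <= 286 < 289 = 17^2.
Iterate m_{i+1} = d_i*a_i - m_i, d_{i+1} = (286 - m_{i+1}^2)/d_i, a_{i+1} = floor((a_0 + m_{i+1})/d_{i+1}):
  m_1 = 1*16 - 0 = 16, d_1 = (286 - 16^2)/1 = 30/1 = 30, a_1 = floor((16 + 16)/30) = 1.
  m_2 = 30*1 - 16 = 14, d_2 = (286 - 14^2)/30 = 90/30 = 3, a_2 = floor((16 + 14)/3) = 10.
  m_3 = 3*10 - 14 = 16, d_3 = (286 - 16^2)/3 = 30/3 = 10, a_3 = floor((16 + 16)/10) = 3.
  m_4 = 10*3 - 16 = 14, d_4 = (286 - 14^2)/10 = 90/10 = 9, a_4 = floor((16 + 14)/9) = 3.
  m_5 = 9*3 - 14 = 13, d_5 = (286 - 13^2)/9 = 117/9 = 13, a_5 = floor((16 + 13)/13) = 2.
  m_6 = 13*2 - 13 = 13, d_6 = (286 - 13^2)/13 = 117/13 = 9, a_6 = floor((16 + 13)/9) = 3.
  m_7 = 9*3 - 13 = 14, d_7 = (286 - 14^2)/9 = 90/9 = 10, a_7 = floor((16 + 14)/10) = 3.
  m_8 = 10*3 - 14 = 16, d_8 = (286 - 16^2)/10 = 30/10 = 3, a_8 = floor((16 + 16)/3) = 10.
  m_9 = 3*10 - 16 = 14, d_9 = (286 - 14^2)/3 = 90/3 = 30, a_9 = floor((16 + 14)/30) = 1.
  m_10 = 30*1 - 14 = 16, d_10 = (286 - 16^2)/30 = 30/30 = 1, a_10 = floor((16 + 16)/1) = 32.
  m_11 = 1*32 - 16 = 16, d_11 = (286 - 16^2)/1 = 30/1 = 30: (m_11, d_11) = (m_1, d_1) = (16, 30), so from here the quotients repeat a_1, ..., a_10; the period length is 10.
So sqrt(286) = [16; (1, 10, 3, 3, 2, 3, 3, 10, 1, 32)] with period length k = 10.
k is even, so the fundamental solution of x^2 - 286y^2 = 1 is (p_{k-1}, q_{k-1}) = (p_9, q_9); compute convergents through index 9.
Convergents (p_i = a_i*p_{i-1} + p_{i-2}, q_i = a_i*q_{i-1} + q_{i-2} with p_{-2}=0, p_{-1}=1, q_{-2}=1, q_{-1}=0):
  i=0: a_0=16, p_0 = 16*1 + 0 = 16, q_0 = 16*0 + 1 = 1.
  i=1: a_1=1, p_1 = 1*16 + 1 = 17, q_1 = 1*1 + 0 = 1.
  i=2: a_2=10, p_2 = 10*17 + 16 = 186, q_2 = 10*1 + 1 = 11.
  i=3: a_3=3, p_3 = 3*186 + 17 = 575, q_3 = 3*11 + 1 = 34.
  i=4: a_4=3, p_4 = 3*575 + 186 = 1911, q_4 = 3*34 + 11 = 113.
  i=5: a_5=2, p_5 = 2*1911 + 575 = 4397, q_5 = 2*113 + 34 = 260.
  i=6: a_6=3, p_6 = 3*4397 + 1911 = 15102, q_6 = 3*260 + 113 = 893.
  i=7: a_7=3, p_7 = 3*15102 + 4397 = 49703, q_7 = 3*893 + 260 = 2939.
  i=8: a_8=10, p_8 = 10*49703 + 15102 = 512132, q_8 = 10*2939 + 893 = 30283.
  i=9: a_9=1, p_9 = 1*512132 + 49703 = 561835, q_9 = 1*30283 + 2939 = 33222.
Check: 561835^2 - 286*33222^2 = 315658567225 - 315658567224 = 1, so (x, y) = (561835, 33222) solves the equation, and by the theorem it is the least positive solution.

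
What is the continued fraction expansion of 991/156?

[6; 2, 1, 5, 9]

Run the Euclidean algorithm on 991 and 156; the successive quotients are the partial quotients a_0, a_1, ... (each step inverts the fractional part left over by the previous one):
  991 = 6*156 + 55, so a_0 = 6.
  156 = 2*55 + 46, so a_1 = 2.
  55 = 1*46 + 9, so a_2 = 1.
  46 = 5*9 + 1, so a_3 = 5.
  9 = 9*1 + 0, so a_4 = 9.
The remainder reaches 0 after 5 divisions, so the expansion has 5 partial quotients, read off in order.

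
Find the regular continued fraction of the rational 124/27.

[4; 1, 1, 2, 5]

Run the Euclidean algorithm on 124 and 27; the successive quotients are the partial quotients a_0, a_1, ... (each step inverts the fractional part left over by the previous one):
  124 = 4*27 + 16, so a_0 = 4.
  27 = 1*16 + 11, so a_1 = 1.
  16 = 1*11 + 5, so a_2 = 1.
  11 = 2*5 + 1, so a_3 = 2.
  5 = 5*1 + 0, so a_4 = 5.
The remainder reaches 0 after 5 divisions, so the expansion has 5 partial quotients, read off in order.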